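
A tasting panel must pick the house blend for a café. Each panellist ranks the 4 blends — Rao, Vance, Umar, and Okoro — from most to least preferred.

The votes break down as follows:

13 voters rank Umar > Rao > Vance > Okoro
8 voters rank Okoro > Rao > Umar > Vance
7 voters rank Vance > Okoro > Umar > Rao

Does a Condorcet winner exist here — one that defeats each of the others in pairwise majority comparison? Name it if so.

Head-to-head results (28 voters total):
Rao vs Vance: Rao wins 21–7.
Rao vs Umar: Umar wins 20–8.
Rao vs Okoro: Okoro wins 15–13.
Vance vs Umar: Umar wins 21–7.
Vance vs Okoro: Vance wins 20–8.
Umar vs Okoro: Okoro wins 15–13.
No candidate beats all others: Rao beats Vance beats Okoro beats Rao, a majority cycle.

There is no Condorcet winner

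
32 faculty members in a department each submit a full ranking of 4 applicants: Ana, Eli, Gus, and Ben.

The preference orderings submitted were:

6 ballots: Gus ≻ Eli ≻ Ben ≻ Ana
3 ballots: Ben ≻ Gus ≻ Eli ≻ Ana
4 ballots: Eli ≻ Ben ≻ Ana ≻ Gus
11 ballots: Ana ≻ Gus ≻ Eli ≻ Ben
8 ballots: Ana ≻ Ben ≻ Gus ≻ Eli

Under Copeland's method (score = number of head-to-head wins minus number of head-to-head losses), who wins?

Ana

Pairwise results:
  Ana vs Eli: Ana wins 19–13.
  Ana vs Gus: Ana wins 23–9.
  Ana vs Ben: Ana wins 19–13.
  Eli vs Gus: Gus wins 28–4.
  Eli vs Ben: Eli wins 21–11.
  Gus vs Ben: Gus wins 17–15.
Copeland scores (wins − losses):
  Ana: 3 − 0 = 3
  Eli: 1 − 2 = -1
  Gus: 2 − 1 = 1
  Ben: 0 − 3 = -3
Ana has the best Copeland score.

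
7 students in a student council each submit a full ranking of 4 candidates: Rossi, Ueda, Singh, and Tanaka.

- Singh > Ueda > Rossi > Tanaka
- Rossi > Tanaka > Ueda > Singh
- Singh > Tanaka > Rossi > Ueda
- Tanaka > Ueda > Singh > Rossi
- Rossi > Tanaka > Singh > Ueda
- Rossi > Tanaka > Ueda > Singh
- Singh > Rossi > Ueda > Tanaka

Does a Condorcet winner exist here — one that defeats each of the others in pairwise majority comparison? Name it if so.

Head-to-head results (7 voters total):
Rossi vs Ueda: Rossi wins 5–2.
Rossi vs Singh: Singh wins 4–3.
Rossi vs Tanaka: Rossi wins 5–2.
Ueda vs Singh: Singh wins 4–3.
Ueda vs Tanaka: Tanaka wins 5–2.
Singh vs Tanaka: Tanaka wins 4–3.
No candidate beats all others: Rossi beats Tanaka beats Singh beats Rossi, a majority cycle.

No Condorcet winner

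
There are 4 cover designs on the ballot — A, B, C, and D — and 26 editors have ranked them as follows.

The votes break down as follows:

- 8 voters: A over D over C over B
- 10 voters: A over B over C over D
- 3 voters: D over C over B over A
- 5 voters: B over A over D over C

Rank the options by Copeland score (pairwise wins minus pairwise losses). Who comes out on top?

A

Pairwise results:
  A vs B: A wins 18–8.
  A vs C: A wins 23–3.
  A vs D: A wins 23–3.
  B vs C: B wins 15–11.
  B vs D: B wins 15–11.
  C vs D: D wins 16–10.
Copeland scores (wins − losses):
  A: 3 − 0 = 3
  B: 2 − 1 = 1
  C: 0 − 3 = -3
  D: 1 − 2 = -1
A has the best Copeland score.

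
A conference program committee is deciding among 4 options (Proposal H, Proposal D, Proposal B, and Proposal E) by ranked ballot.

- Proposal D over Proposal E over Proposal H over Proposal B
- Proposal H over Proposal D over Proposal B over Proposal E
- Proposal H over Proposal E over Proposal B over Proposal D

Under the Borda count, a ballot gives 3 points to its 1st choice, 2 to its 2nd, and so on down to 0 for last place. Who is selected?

Borda scores:
  Proposal H: 1 + 3 + 3 = 7
  Proposal D: 3 + 2 + 0 = 5
  Proposal B: 0 + 1 + 1 = 2
  Proposal E: 2 + 0 + 2 = 4
Proposal H has the highest total.

Proposal H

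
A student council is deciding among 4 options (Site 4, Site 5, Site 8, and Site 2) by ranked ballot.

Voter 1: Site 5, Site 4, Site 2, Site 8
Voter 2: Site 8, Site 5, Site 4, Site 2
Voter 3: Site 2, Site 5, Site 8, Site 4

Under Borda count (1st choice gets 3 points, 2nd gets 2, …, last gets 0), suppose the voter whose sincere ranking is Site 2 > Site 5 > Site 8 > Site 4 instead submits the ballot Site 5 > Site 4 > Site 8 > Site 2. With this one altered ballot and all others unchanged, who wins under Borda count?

Site 5

Borda totals with the altered ballot: Site 4 5, Site 5 8, Site 8 4, Site 2 1.
The winner is unchanged: still Site 5.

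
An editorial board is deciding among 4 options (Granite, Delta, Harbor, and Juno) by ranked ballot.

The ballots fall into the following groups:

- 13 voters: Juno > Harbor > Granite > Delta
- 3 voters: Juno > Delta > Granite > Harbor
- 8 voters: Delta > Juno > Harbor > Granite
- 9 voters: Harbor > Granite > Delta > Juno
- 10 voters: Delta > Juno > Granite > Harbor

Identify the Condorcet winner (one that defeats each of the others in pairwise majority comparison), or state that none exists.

Head-to-head results (43 voters total):
Granite vs Delta: Granite wins 22–21.
Granite vs Harbor: Harbor wins 30–13.
Granite vs Juno: Juno wins 34–9.
Delta vs Harbor: Harbor wins 22–21.
Delta vs Juno: Delta wins 27–16.
Harbor vs Juno: Juno wins 34–9.
No candidate beats all others: Granite beats Delta beats Juno beats Granite, a majority cycle.

No Condorcet winner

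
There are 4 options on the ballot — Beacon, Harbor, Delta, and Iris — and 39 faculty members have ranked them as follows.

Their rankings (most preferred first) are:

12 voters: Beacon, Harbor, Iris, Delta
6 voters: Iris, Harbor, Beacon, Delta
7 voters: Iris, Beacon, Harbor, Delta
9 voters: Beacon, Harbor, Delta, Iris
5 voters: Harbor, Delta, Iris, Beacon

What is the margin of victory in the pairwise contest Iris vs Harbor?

Ballots ranking Iris above Harbor: 6+7 = 13.
Ballots ranking Harbor above Iris: 12+9+5 = 26.
Harbor wins 26–13, a margin of 13.

13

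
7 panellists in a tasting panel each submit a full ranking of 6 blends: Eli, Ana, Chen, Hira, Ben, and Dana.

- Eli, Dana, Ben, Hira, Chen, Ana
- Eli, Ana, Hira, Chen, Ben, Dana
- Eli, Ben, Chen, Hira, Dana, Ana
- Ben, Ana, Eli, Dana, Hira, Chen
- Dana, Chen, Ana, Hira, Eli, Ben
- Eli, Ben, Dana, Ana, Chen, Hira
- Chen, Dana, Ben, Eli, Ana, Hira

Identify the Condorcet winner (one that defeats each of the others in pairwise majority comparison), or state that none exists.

Head-to-head results (7 voters total):
Eli vs Ana: Eli wins 5–2.
Eli vs Chen: Eli wins 5–2.
Eli vs Hira: Eli wins 6–1.
Eli vs Ben: Eli wins 5–2.
Eli vs Dana: Eli wins 5–2.
Ana vs Chen: Chen wins 4–3.
Ana vs Hira: Ana wins 5–2.
Ana vs Ben: Ben wins 5–2.
Ana vs Dana: Dana wins 5–2.
Chen vs Hira: Chen wins 4–3.
Chen vs Ben: Ben wins 4–3.
Chen vs Dana: Dana wins 4–3.
Hira vs Ben: Ben wins 5–2.
Hira vs Dana: Dana wins 5–2.
Ben vs Dana: Ben wins 4–3.
Eli beats each rival — Ana (5–2), Chen (5–2), Hira (6–1), Ben (5–2), Dana (5–2) — so Eli is the Condorcet winner.

Eli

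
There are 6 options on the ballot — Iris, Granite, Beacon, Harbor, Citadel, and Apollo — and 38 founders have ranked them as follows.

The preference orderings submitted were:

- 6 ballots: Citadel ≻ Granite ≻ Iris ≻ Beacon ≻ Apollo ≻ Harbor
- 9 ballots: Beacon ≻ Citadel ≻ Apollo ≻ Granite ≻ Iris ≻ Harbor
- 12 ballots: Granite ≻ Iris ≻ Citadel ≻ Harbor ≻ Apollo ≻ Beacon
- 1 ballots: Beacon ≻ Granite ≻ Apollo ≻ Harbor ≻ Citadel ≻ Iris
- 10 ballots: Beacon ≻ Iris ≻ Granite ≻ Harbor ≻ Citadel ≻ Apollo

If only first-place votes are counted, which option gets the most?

Beacon

First-place vote totals:
  Iris: 0
  Granite: 12
  Beacon: 20
  Harbor: 0
  Citadel: 6
  Apollo: 0
Beacon has the most first-place votes.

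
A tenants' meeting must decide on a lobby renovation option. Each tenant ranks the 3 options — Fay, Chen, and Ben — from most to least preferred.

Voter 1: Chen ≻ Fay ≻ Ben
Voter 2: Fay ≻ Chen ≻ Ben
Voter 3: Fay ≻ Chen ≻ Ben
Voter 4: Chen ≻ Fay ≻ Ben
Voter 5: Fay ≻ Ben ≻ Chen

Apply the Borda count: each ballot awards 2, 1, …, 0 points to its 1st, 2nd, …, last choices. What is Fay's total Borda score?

Borda scores:
  Fay: 1 + 2 + 2 + 1 + 2 = 8
  Chen: 2 + 1 + 1 + 2 + 0 = 6
  Ben: 0 + 0 + 0 + 0 + 1 = 1

8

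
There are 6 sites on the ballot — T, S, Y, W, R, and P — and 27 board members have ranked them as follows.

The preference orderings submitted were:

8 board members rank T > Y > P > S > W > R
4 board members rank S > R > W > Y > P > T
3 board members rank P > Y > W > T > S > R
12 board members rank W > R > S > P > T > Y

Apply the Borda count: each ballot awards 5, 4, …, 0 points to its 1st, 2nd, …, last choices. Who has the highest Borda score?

W

Borda scores:
  T: 8·5 + 4·0 + 3·2 + 12·1 = 58
  S: 8·2 + 4·5 + 3·1 + 12·3 = 75
  Y: 8·4 + 4·2 + 3·4 + 12·0 = 52
  W: 8·1 + 4·3 + 3·3 + 12·5 = 89
  R: 8·0 + 4·4 + 3·0 + 12·4 = 64
  P: 8·3 + 4·1 + 3·5 + 12·2 = 67
W has the highest total.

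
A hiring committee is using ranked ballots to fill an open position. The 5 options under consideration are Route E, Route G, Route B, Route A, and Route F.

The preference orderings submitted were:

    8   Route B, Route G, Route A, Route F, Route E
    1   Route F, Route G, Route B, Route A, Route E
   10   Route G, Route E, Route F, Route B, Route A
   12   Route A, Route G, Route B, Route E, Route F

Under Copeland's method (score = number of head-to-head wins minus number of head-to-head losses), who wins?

Route G

Pairwise results:
  Route E vs Route G: Route G wins 31–0.
  Route E vs Route B: Route B wins 21–10.
  Route E vs Route A: Route A wins 21–10.
  Route E vs Route F: Route E wins 22–9.
  Route G vs Route B: Route G wins 23–8.
  Route G vs Route A: Route G wins 19–12.
  Route G vs Route F: Route G wins 30–1.
  Route B vs Route A: Route B wins 19–12.
  Route B vs Route F: Route B wins 20–11.
  Route A vs Route F: Route A wins 20–11.
Copeland scores (wins − losses):
  Route E: 1 − 3 = -2
  Route G: 4 − 0 = 4
  Route B: 3 − 1 = 2
  Route A: 2 − 2 = 0
  Route F: 0 − 4 = -4
Route G has the best Copeland score.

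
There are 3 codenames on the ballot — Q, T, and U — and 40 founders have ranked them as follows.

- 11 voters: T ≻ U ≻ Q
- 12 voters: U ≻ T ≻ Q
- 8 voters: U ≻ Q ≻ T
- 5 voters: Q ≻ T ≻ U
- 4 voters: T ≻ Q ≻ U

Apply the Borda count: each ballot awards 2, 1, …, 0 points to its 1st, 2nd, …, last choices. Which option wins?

U

Borda scores:
  Q: 11·0 + 12·0 + 8·1 + 5·2 + 4·1 = 22
  T: 11·2 + 12·1 + 8·0 + 5·1 + 4·2 = 47
  U: 11·1 + 12·2 + 8·2 + 5·0 + 4·0 = 51
U has the highest total.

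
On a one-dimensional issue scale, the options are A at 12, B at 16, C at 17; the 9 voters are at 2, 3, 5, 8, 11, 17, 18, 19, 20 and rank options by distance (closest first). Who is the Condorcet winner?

With single-peaked preferences on a line, the Condorcet winner is the candidate closest to the median voter.
The median voter (position 11) is closest to A at 12.
Check: A vs B — voters closer to A: 5 of 9.

A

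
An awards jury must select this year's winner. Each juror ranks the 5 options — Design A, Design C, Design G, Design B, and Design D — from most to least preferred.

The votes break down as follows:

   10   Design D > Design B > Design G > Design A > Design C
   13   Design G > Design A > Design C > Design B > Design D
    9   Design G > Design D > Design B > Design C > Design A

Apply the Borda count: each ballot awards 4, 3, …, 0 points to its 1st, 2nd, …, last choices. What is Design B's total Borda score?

Borda scores:
  Design A: 10·1 + 13·3 + 9·0 = 49
  Design C: 10·0 + 13·2 + 9·1 = 35
  Design G: 10·2 + 13·4 + 9·4 = 108
  Design B: 10·3 + 13·1 + 9·2 = 61
  Design D: 10·4 + 13·0 + 9·3 = 67

61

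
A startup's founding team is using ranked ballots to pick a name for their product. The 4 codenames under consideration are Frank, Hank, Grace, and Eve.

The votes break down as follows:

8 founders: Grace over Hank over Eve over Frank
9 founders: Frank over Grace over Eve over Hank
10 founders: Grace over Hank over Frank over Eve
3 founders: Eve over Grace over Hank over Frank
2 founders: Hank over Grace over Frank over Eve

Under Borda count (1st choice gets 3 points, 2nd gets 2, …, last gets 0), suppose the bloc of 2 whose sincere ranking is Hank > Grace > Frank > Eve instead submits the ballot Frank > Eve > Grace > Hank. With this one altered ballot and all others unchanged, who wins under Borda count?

Borda totals with the altered ballot: Frank 43, Hank 39, Grace 80, Eve 30.
The winner is unchanged: still Grace.

Grace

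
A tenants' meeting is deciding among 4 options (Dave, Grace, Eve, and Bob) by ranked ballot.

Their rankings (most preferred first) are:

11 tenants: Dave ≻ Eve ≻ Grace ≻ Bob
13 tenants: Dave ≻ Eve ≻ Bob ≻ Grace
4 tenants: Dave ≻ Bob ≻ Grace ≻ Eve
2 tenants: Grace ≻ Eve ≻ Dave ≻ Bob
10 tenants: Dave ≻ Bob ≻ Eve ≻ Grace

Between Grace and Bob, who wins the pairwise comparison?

Ballots ranking Grace above Bob: 11+2 = 13.
Ballots ranking Bob above Grace: 13+4+10 = 27.
Bob wins the head-to-head, 27–13.

Bob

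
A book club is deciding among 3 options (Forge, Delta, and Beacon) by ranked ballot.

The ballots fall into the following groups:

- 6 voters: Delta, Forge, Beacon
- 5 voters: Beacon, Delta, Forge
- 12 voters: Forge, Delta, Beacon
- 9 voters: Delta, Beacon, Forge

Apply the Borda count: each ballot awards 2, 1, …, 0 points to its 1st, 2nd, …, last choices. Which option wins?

Delta

Borda scores:
  Forge: 6·1 + 5·0 + 12·2 + 9·0 = 30
  Delta: 6·2 + 5·1 + 12·1 + 9·2 = 47
  Beacon: 6·0 + 5·2 + 12·0 + 9·1 = 19
Delta has the highest total.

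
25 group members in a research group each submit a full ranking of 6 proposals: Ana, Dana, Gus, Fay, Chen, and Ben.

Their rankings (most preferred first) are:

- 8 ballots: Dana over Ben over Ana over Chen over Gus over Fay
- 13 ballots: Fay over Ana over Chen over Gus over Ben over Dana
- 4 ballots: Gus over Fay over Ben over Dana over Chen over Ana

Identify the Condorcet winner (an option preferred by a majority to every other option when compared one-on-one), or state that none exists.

Head-to-head results (25 voters total):
Ana vs Dana: Ana wins 13–12.
Ana vs Gus: Ana wins 21–4.
Ana vs Fay: Fay wins 17–8.
Ana vs Chen: Ana wins 21–4.
Ana vs Ben: Ana wins 13–12.
Dana vs Gus: Gus wins 17–8.
Dana vs Fay: Fay wins 17–8.
Dana vs Chen: Chen wins 13–12.
Dana vs Ben: Ben wins 17–8.
Gus vs Fay: Fay wins 13–12.
Gus vs Chen: Chen wins 21–4.
Gus vs Ben: Gus wins 17–8.
Fay vs Chen: Fay wins 17–8.
Fay vs Ben: Fay wins 17–8.
Chen vs Ben: Chen wins 13–12.
Fay beats each rival — Ana (17–8), Dana (17–8), Gus (13–12), Chen (17–8), Ben (17–8) — so Fay is the Condorcet winner.

Fay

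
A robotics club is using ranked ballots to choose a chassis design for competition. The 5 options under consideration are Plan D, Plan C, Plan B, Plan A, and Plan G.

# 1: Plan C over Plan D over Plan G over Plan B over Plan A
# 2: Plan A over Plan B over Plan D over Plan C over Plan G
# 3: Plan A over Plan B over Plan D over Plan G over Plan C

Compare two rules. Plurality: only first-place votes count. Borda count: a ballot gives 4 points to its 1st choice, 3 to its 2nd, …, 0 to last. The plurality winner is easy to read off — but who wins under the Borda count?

Plurality first-place counts: Plan D 0, Plan C 1, Plan B 0, Plan A 2, Plan G 0 → Plan A.
Borda totals: Plan D 7, Plan C 5, Plan B 7, Plan A 8, Plan G 3 → Plan A.

Plan A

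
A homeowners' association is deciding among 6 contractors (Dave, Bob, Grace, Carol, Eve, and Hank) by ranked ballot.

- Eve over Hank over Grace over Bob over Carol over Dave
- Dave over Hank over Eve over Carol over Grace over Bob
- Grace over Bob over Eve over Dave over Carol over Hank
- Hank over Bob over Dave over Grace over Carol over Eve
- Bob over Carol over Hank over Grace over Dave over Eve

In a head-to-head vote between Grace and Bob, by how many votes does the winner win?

1

Ballots ranking Grace above Bob: 3.
Ballots ranking Bob above Grace: 2.
Grace wins 3–2, a margin of 1.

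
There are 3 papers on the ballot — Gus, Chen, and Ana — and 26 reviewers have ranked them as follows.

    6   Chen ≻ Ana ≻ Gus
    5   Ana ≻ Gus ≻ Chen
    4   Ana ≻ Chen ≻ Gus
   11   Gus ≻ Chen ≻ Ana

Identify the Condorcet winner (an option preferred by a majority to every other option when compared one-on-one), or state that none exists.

There is no Condorcet winner

Head-to-head results (26 voters total):
Gus vs Chen: Gus wins 16–10.
Gus vs Ana: Ana wins 15–11.
Chen vs Ana: Chen wins 17–9.
No candidate beats all others: Gus beats Chen beats Ana beats Gus, a majority cycle.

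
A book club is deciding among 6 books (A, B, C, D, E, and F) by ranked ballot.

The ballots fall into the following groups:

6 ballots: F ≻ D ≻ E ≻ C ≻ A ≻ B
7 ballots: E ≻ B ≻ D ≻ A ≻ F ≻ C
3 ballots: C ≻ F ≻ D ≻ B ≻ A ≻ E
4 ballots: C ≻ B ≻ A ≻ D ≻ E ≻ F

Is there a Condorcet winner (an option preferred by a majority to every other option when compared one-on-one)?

No

Head-to-head results (20 voters total):
A vs B: B wins 14–6.
A vs C: C wins 13–7.
A vs D: D wins 16–4.
A vs E: E wins 13–7.
A vs F: A wins 11–9.
B vs C: C wins 13–7.
B vs D: B wins 11–9.
B vs E: E wins 13–7.
B vs F: B wins 11–9.
C vs D: D wins 13–7.
C vs E: E wins 13–7.
C vs F: F wins 13–7.
D vs E: D wins 13–7.
D vs F: D wins 11–9.
E vs F: E wins 11–9.
No candidate beats all others: A beats F beats C beats A, a majority cycle.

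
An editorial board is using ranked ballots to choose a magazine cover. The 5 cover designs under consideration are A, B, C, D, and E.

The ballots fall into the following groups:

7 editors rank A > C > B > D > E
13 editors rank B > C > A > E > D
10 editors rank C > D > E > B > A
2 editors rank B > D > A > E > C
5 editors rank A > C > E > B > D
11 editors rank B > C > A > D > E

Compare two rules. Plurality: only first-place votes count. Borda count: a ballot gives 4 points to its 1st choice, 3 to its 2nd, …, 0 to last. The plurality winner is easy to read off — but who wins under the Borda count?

Plurality first-place counts: A 12, B 26, C 10, D 0, E 0 → B.
Borda totals: A 100, B 133, C 148, D 54, E 45 → C.

C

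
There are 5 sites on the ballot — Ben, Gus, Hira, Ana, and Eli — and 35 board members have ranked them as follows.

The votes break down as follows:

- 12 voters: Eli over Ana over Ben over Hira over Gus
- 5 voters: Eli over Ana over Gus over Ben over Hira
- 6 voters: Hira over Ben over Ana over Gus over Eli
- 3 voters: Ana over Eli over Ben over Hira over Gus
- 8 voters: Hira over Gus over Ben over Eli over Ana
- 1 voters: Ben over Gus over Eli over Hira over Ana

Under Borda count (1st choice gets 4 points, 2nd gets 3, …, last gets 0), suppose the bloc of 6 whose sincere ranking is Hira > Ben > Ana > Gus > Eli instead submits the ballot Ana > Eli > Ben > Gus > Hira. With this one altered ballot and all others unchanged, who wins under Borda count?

Borda totals with the altered ballot: Ben 67, Gus 43, Hira 48, Ana 87, Eli 105.
The winner is unchanged: still Eli.

Eli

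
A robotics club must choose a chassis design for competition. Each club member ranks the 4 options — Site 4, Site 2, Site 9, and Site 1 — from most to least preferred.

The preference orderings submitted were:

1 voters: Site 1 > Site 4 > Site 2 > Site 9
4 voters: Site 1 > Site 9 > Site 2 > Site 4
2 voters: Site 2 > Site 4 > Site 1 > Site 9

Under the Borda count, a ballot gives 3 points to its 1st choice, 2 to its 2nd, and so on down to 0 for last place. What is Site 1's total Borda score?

Borda scores:
  Site 4: 2 + 4·0 + 2·2 = 6
  Site 2: 1 + 4·1 + 2·3 = 11
  Site 9: 0 + 4·2 + 2·0 = 8
  Site 1: 3 + 4·3 + 2·1 = 17

17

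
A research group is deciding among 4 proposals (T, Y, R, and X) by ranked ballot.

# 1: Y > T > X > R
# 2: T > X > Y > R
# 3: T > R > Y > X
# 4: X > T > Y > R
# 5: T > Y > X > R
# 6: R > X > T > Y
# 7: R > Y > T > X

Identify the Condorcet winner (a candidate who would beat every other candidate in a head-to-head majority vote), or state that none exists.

Head-to-head results (7 voters total):
T vs Y: T wins 5–2.
T vs R: T wins 5–2.
T vs X: T wins 5–2.
Y vs R: Y wins 4–3.
Y vs X: Y wins 4–3.
R vs X: X wins 4–3.
T beats each rival — Y (5–2), R (5–2), X (5–2) — so T is the Condorcet winner.

T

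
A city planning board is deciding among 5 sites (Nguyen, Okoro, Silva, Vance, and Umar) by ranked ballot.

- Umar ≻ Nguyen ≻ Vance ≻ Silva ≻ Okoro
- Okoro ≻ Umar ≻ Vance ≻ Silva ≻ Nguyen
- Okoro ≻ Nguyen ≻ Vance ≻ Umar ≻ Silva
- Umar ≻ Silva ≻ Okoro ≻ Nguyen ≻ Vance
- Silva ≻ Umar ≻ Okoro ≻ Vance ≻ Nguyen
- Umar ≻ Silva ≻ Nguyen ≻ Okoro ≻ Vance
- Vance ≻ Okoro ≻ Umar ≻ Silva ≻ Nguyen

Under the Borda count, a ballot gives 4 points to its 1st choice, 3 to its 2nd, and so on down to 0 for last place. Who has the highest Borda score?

Borda scores:
  Nguyen: 3 + 0 + 3 + 1 + 0 + 2 + 0 = 9
  Okoro: 0 + 4 + 4 + 2 + 2 + 1 + 3 = 16
  Silva: 1 + 1 + 0 + 3 + 4 + 3 + 1 = 13
  Vance: 2 + 2 + 2 + 0 + 1 + 0 + 4 = 11
  Umar: 4 + 3 + 1 + 4 + 3 + 4 + 2 = 21
Umar has the highest total.

Umar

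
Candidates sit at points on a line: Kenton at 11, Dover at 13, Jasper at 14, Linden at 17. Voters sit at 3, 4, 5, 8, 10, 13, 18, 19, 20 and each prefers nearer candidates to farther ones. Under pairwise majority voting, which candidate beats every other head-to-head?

With single-peaked preferences on a line, the Condorcet winner is the candidate closest to the median voter.
The median voter (position 10) is closest to Kenton at 11.
Check: Kenton vs Linden — voters closer to Kenton: 6 of 9.

Kenton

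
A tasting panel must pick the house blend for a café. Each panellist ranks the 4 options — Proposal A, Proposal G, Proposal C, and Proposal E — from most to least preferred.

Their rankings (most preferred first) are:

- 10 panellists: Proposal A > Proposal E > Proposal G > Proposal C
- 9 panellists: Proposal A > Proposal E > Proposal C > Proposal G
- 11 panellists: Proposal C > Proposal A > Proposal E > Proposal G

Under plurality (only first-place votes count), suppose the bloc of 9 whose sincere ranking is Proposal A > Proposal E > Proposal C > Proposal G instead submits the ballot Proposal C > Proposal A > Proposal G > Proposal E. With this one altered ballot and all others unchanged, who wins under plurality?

First-place totals with the altered ballot: Proposal A 10, Proposal G 0, Proposal C 20, Proposal E 0.
The switch changes the winner from Proposal A to Proposal C.

Proposal C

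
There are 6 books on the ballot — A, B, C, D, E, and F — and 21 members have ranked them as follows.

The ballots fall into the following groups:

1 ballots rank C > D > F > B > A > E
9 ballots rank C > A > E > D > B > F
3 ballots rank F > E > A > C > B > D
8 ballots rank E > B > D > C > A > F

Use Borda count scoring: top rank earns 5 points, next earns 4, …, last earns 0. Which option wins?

E

Borda scores:
  A: 1 + 9·4 + 3·3 + 8·1 = 54
  B: 2 + 9·1 + 3·1 + 8·4 = 46
  C: 5 + 9·5 + 3·2 + 8·2 = 72
  D: 4 + 9·2 + 3·0 + 8·3 = 46
  E: 0 + 9·3 + 3·4 + 8·5 = 79
  F: 3 + 9·0 + 3·5 + 8·0 = 18
E has the highest total.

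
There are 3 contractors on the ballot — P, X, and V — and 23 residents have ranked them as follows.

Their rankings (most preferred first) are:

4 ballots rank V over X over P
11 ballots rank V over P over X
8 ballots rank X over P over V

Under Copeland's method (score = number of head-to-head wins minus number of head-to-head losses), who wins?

V

Pairwise results:
  P vs X: X wins 12–11.
  P vs V: V wins 15–8.
  X vs V: V wins 15–8.
Copeland scores (wins − losses):
  P: 0 − 2 = -2
  X: 1 − 1 = 0
  V: 2 − 0 = 2
V has the best Copeland score.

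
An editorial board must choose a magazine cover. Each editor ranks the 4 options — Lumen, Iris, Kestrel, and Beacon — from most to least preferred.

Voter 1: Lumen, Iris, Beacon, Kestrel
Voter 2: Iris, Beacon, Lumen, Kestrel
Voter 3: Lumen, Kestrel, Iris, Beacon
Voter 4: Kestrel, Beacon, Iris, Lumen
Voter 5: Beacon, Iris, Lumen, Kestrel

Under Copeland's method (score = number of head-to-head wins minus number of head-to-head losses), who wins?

Pairwise results:
  Lumen vs Iris: Iris wins 3–2.
  Lumen vs Kestrel: Lumen wins 4–1.
  Lumen vs Beacon: Beacon wins 3–2.
  Iris vs Kestrel: Iris wins 3–2.
  Iris vs Beacon: Iris wins 3–2.
  Kestrel vs Beacon: Beacon wins 3–2.
Copeland scores (wins − losses):
  Lumen: 1 − 2 = -1
  Iris: 3 − 0 = 3
  Kestrel: 0 − 3 = -3
  Beacon: 2 − 1 = 1
Iris has the best Copeland score.

Iris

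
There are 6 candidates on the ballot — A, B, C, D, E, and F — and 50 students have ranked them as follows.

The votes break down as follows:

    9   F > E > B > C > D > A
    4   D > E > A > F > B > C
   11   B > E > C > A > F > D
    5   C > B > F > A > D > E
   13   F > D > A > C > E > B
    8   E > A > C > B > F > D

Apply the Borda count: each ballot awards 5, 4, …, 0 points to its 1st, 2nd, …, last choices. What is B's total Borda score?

122

Borda scores:
  A: 9·0 + 4·3 + 11·2 + 5·2 + 13·3 + 8·4 = 115
  B: 9·3 + 4·1 + 11·5 + 5·4 + 13·0 + 8·2 = 122
  C: 9·2 + 4·0 + 11·3 + 5·5 + 13·2 + 8·3 = 126
  D: 9·1 + 4·5 + 11·0 + 5·1 + 13·4 + 8·0 = 86
  E: 9·4 + 4·4 + 11·4 + 5·0 + 13·1 + 8·5 = 149
  F: 9·5 + 4·2 + 11·1 + 5·3 + 13·5 + 8·1 = 152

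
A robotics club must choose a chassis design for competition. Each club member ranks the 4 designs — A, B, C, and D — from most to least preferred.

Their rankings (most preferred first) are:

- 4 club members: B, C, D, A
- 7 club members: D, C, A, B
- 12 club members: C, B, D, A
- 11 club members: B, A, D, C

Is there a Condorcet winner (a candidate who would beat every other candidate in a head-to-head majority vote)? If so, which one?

None — there is no Condorcet winner

Head-to-head results (34 voters total):
A vs B: B wins 27–7.
A vs C: C wins 23–11.
A vs D: D wins 23–11.
B vs C: C wins 19–15.
B vs D: B wins 27–7.
C vs D: D wins 18–16.
No candidate beats all others: B beats D beats C beats B, a majority cycle.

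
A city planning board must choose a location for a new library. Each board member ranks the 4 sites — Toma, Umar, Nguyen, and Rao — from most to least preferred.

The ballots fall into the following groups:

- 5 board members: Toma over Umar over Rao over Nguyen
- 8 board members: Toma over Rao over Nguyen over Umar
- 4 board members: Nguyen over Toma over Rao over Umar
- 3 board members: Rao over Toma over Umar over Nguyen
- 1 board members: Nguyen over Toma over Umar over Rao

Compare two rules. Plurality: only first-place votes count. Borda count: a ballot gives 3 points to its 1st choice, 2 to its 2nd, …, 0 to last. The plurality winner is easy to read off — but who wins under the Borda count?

Plurality first-place counts: Toma 13, Umar 0, Nguyen 5, Rao 3 → Toma.
Borda totals: Toma 55, Umar 14, Nguyen 23, Rao 34 → Toma.

Toma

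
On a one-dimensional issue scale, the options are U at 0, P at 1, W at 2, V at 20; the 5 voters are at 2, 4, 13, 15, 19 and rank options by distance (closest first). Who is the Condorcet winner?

V

With single-peaked preferences on a line, the Condorcet winner is the candidate closest to the median voter.
The median voter (position 13) is closest to V at 20.
Check: V vs W — voters closer to V: 3 of 5.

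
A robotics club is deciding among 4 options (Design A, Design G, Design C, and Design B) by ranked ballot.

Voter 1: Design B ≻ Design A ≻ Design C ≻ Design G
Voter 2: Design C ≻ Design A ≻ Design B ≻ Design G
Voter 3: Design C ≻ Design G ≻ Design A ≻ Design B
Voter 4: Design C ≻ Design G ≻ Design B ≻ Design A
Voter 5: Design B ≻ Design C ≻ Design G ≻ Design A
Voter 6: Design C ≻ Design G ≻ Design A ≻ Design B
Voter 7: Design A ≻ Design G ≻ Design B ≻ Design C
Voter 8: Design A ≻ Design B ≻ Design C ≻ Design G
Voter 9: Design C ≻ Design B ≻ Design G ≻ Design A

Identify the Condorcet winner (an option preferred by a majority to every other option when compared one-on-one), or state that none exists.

Design C

Head-to-head results (9 voters total):
Design A vs Design G: Design G wins 5–4.
Design A vs Design C: Design C wins 6–3.
Design A vs Design B: Design A wins 5–4.
Design G vs Design C: Design C wins 8–1.
Design G vs Design B: Design B wins 5–4.
Design C vs Design B: Design C wins 5–4.
Design C beats each rival — Design A (6–3), Design G (8–1), Design B (5–4) — so Design C is the Condorcet winner.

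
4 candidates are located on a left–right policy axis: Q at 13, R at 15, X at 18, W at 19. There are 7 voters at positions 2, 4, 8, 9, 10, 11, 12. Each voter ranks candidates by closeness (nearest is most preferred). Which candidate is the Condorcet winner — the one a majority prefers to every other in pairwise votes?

Q

With single-peaked preferences on a line, the Condorcet winner is the candidate closest to the median voter.
The median voter (position 9) is closest to Q at 13.
Check: Q vs W — voters closer to Q: 7 of 7.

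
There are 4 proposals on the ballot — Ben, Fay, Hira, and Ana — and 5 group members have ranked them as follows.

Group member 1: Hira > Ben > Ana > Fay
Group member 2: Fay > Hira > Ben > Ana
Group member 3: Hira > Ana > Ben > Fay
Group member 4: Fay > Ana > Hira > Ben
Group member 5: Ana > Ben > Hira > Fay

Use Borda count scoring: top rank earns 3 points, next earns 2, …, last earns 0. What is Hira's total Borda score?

10

Borda scores:
  Ben: 2 + 1 + 1 + 0 + 2 = 6
  Fay: 0 + 3 + 0 + 3 + 0 = 6
  Hira: 3 + 2 + 3 + 1 + 1 = 10
  Ana: 1 + 0 + 2 + 2 + 3 = 8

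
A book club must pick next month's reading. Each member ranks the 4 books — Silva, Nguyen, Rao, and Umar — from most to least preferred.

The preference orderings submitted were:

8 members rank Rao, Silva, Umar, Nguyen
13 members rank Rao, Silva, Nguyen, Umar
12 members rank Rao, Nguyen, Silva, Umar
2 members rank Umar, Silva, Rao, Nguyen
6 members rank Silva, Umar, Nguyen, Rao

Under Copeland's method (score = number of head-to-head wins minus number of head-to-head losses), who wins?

Rao

Pairwise results:
  Silva vs Nguyen: Silva wins 29–12.
  Silva vs Rao: Rao wins 33–8.
  Silva vs Umar: Silva wins 39–2.
  Nguyen vs Rao: Rao wins 35–6.
  Nguyen vs Umar: Nguyen wins 25–16.
  Rao vs Umar: Rao wins 33–8.
Copeland scores (wins − losses):
  Silva: 2 − 1 = 1
  Nguyen: 1 − 2 = -1
  Rao: 3 − 0 = 3
  Umar: 0 − 3 = -3
Rao has the best Copeland score.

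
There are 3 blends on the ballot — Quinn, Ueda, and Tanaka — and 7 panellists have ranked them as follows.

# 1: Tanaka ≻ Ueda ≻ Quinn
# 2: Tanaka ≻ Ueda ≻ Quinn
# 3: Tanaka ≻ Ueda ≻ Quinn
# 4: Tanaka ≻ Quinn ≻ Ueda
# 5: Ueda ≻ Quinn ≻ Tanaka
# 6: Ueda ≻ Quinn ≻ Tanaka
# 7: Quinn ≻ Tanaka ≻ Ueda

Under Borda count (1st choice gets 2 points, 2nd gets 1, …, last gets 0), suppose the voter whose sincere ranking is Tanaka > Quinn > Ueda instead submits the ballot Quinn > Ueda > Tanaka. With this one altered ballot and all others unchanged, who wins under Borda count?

Borda totals with the altered ballot: Quinn 6, Ueda 8, Tanaka 7.
The switch changes the winner from Tanaka to Ueda.

Ueda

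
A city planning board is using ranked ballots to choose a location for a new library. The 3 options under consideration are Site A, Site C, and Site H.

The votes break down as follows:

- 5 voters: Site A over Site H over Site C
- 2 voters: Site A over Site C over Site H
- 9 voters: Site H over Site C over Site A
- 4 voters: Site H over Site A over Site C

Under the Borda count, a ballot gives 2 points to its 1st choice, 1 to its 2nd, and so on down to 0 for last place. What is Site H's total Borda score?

31

Borda scores:
  Site A: 5·2 + 2·2 + 9·0 + 4·1 = 18
  Site C: 5·0 + 2·1 + 9·1 + 4·0 = 11
  Site H: 5·1 + 2·0 + 9·2 + 4·2 = 31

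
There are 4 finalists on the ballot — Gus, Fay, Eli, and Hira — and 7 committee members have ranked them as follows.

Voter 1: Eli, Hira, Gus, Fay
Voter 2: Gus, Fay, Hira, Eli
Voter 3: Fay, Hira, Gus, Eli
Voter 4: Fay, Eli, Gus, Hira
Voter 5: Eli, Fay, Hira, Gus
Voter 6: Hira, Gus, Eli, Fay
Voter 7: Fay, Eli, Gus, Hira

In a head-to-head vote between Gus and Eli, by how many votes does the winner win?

Ballots ranking Gus above Eli: 3.
Ballots ranking Eli above Gus: 4.
Eli wins 4–3, a margin of 1.

1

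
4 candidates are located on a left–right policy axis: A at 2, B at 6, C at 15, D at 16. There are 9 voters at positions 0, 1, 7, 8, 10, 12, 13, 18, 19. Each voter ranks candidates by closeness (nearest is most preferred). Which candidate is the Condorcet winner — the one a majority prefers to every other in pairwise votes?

With single-peaked preferences on a line, the Condorcet winner is the candidate closest to the median voter.
The median voter (position 10) is closest to B at 6.
Check: B vs D — voters closer to B: 5 of 9.

B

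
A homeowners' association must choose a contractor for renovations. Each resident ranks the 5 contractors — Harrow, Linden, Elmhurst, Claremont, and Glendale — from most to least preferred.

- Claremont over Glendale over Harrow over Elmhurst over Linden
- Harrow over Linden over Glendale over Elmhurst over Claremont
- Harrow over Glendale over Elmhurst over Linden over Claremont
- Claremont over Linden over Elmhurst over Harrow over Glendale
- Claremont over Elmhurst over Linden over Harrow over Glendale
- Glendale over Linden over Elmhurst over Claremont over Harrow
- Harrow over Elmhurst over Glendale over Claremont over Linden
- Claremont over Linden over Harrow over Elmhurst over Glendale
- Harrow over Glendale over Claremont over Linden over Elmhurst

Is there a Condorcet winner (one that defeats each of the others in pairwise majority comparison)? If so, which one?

No Condorcet winner

Head-to-head results (9 voters total):
Harrow vs Linden: Harrow wins 5–4.
Harrow vs Elmhurst: Harrow wins 6–3.
Harrow vs Claremont: Claremont wins 5–4.
Harrow vs Glendale: Harrow wins 7–2.
Linden vs Elmhurst: Linden wins 5–4.
Linden vs Claremont: Claremont wins 6–3.
Linden vs Glendale: Glendale wins 5–4.
Elmhurst vs Claremont: Claremont wins 5–4.
Elmhurst vs Glendale: Glendale wins 5–4.
Claremont vs Glendale: Glendale wins 5–4.
No candidate beats all others: Harrow beats Glendale beats Claremont beats Harrow, a majority cycle.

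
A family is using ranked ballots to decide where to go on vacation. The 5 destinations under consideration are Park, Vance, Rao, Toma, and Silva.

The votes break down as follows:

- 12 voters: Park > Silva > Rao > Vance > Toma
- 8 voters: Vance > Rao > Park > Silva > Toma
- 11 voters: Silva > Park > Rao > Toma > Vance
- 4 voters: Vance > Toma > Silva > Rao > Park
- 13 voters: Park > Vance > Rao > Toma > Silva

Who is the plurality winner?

First-place vote totals:
  Park: 25
  Vance: 12
  Rao: 0
  Toma: 0
  Silva: 11
Park has the most first-place votes.

Park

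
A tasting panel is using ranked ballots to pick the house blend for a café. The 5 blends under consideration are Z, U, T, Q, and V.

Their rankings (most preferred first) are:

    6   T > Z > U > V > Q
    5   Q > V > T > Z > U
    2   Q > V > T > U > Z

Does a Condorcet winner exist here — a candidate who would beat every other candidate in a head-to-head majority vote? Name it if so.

Q

Head-to-head results (13 voters total):
Z vs U: Z wins 11–2.
Z vs T: T wins 13–0.
Z vs Q: Q wins 7–6.
Z vs V: V wins 7–6.
U vs T: T wins 13–0.
U vs Q: Q wins 7–6.
U vs V: V wins 7–6.
T vs Q: Q wins 7–6.
T vs V: V wins 7–6.
Q vs V: Q wins 7–6.
Q beats each rival — Z (7–6), U (7–6), T (7–6), V (7–6) — so Q is the Condorcet winner.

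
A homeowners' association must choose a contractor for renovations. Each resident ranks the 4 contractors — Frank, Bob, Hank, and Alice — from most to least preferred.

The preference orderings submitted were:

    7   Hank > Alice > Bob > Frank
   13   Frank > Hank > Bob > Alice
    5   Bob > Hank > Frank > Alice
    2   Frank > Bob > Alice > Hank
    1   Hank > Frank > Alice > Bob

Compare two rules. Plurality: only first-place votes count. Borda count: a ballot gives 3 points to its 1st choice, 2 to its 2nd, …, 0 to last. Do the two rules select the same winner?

No

Plurality first-place counts: Frank 15, Bob 5, Hank 8, Alice 0 → Frank.
Borda totals: Frank 52, Bob 39, Hank 60, Alice 17 → Hank.
The two rules disagree: plurality picks Frank, Borda picks Hank.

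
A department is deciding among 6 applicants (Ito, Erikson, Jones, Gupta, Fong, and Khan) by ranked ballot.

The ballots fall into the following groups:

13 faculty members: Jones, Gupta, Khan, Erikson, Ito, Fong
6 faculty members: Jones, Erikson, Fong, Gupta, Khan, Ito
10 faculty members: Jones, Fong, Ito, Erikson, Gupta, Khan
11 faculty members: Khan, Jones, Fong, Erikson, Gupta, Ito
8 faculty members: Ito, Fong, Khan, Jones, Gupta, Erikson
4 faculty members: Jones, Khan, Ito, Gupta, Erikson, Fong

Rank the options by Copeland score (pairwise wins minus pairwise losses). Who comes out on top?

Pairwise results:
  Ito vs Erikson: Erikson wins 30–22.
  Ito vs Jones: Jones wins 44–8.
  Ito vs Gupta: Gupta wins 30–22.
  Ito vs Fong: Fong wins 27–25.
  Ito vs Khan: Khan wins 34–18.
  Erikson vs Jones: Jones wins 52–0.
  Erikson vs Gupta: Erikson wins 27–25.
  Erikson vs Fong: Fong wins 29–23.
  Erikson vs Khan: Khan wins 36–16.
  Jones vs Gupta: Jones wins 52–0.
  Jones vs Fong: Jones wins 44–8.
  Jones vs Khan: Jones wins 33–19.
  Gupta vs Fong: Fong wins 35–17.
  Gupta vs Khan: Gupta wins 29–23.
  Fong vs Khan: Khan wins 28–24.
Copeland scores (wins − losses):
  Ito: 0 − 5 = -5
  Erikson: 2 − 3 = -1
  Jones: 5 − 0 = 5
  Gupta: 2 − 3 = -1
  Fong: 3 − 2 = 1
  Khan: 3 − 2 = 1
Jones has the best Copeland score.

Jones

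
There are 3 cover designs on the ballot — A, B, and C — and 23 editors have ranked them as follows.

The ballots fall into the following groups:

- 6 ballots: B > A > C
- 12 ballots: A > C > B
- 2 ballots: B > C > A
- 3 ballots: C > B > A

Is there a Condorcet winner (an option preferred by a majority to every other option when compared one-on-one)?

Head-to-head results (23 voters total):
A vs B: A wins 12–11.
A vs C: A wins 18–5.
B vs C: C wins 15–8.
A beats each rival — B (12–11), C (18–5) — so A is the Condorcet winner.

Yes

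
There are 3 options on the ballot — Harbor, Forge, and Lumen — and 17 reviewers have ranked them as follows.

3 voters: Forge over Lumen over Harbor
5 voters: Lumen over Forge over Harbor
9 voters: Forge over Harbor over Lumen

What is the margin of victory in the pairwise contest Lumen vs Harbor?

Ballots ranking Lumen above Harbor: 3+5 = 8.
Ballots ranking Harbor above Lumen: 9.
Harbor wins 9–8, a margin of 1.

1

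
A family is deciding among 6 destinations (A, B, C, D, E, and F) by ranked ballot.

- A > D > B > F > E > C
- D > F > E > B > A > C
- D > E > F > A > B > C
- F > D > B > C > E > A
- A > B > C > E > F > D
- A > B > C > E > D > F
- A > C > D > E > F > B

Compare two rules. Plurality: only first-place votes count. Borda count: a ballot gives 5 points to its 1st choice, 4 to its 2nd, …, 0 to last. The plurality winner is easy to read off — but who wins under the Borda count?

A

Plurality first-place counts: A 4, B 0, C 0, D 2, E 0, F 1 → A.
Borda totals: A 23, B 17, C 12, D 22, E 15, F 16 → A.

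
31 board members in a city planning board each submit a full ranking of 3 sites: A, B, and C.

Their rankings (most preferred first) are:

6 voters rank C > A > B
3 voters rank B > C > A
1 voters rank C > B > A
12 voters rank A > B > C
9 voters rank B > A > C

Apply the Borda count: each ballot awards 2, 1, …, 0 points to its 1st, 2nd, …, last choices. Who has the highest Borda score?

A

Borda scores:
  A: 6·1 + 3·0 + 0 + 12·2 + 9·1 = 39
  B: 6·0 + 3·2 + 1 + 12·1 + 9·2 = 37
  C: 6·2 + 3·1 + 2 + 12·0 + 9·0 = 17
A has the highest total.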